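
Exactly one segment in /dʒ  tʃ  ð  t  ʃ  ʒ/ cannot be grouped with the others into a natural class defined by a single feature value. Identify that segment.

The remaining segments after removing /t/ share [+distributed]; /t/ (voiceless alveolar stop) is [-distributed]. For every other candidate removal, the leftover set fails to share any single feature value that the removed segment lacks.

t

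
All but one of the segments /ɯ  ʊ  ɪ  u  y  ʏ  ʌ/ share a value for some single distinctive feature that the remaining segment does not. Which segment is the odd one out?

/ʏ, ʊ, y, u, ɪ, ɯ/ are all [+high], but /ʌ/ (mid back unrounded lax vowel) is [-high]. No other single segment can be removed to leave a set sharing one feature value that the removed segment lacks, so /ʌ/ is the odd one out.

ʌ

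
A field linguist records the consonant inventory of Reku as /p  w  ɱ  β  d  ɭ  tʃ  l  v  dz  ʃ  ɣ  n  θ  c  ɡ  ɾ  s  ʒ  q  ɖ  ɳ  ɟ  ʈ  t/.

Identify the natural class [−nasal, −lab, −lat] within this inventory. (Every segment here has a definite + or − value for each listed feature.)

Eliminate segments failing any feature: /p, w, β, v/ are [+labial]; /ɱ, n, ɳ/ are [+nasal]; /ɭ, l/ are [+lateral]. The remaining /d, tʃ, dz, ʃ, ɣ, θ, c, ɡ, ɾ, s, ʒ, q, ɖ, ɟ, ʈ, t/ satisfy [−nasal], [−labial], [−lateral].

d, tʃ, dz, ʃ, ɣ, θ, c, ɡ, ɾ, s, ʒ, q, ɖ, ɟ, ʈ, t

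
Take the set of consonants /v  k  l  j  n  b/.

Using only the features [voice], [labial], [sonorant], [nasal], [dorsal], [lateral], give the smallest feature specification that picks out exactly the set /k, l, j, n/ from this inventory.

[−labial]

The target set is precisely the extension of [−labial] in this inventory.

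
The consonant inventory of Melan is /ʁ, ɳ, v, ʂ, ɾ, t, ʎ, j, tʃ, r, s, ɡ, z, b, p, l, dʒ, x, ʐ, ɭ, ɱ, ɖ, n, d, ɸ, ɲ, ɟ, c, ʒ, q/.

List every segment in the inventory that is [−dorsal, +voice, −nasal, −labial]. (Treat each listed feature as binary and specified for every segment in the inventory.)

ɾ, r, z, l, dʒ, ʐ, ɭ, ɖ, d, ʒ

Checking each segment against [−dorsal], [+voice], [−nasal], [−labial]: /ɾ/ (alveolar tap), /r/ (alveolar trill), /z/ (voiced alveolar fricative), /l/ (alveolar lateral approximant), /dʒ/ (voiced postalveolar affricate), /ʐ/ (voiced retroflex fricative), among others, satisfy every feature; every other segment in the inventory fails at least one.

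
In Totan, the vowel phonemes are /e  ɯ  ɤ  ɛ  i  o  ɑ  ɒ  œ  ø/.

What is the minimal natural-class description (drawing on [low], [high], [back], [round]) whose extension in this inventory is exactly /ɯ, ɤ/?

[−low, +back, −round]

The class [−low], [+back], [−round] has exactly /ɯ, ɤ/ as its extension in this inventory. No smaller conjunction from the listed features achieves this: [+back, −round] alone would also admit /ɑ/; [−low, −round] alone would also admit /e, ɛ, i/; [−low, +back] alone would also admit /o/; and checking the remaining two-feature bundles turns up none with this extension.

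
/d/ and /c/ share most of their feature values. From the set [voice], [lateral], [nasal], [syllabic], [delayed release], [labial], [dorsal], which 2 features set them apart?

/d/ is the voiced alveolar stop and /c/ is the voiceless palatal stop. Both are [−lateral], [−nasal], [−syllabic], [−delayed release], [−labial]. /d/ is [+voice] while /c/ is [−voice]; /d/ is [−dorsal] while /c/ is [+dorsal], so the distinguishing features are [voice], [dorsal].

[voice], [dorsal]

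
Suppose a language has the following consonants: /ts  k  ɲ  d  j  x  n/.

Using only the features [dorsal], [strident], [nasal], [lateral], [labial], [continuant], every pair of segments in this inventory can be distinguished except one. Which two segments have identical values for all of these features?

x, j

Both /x/ and /j/ are [+dorsal], [-strident], [-nasal], [-lateral], [-labial], [+continuant]. Since the list omits [sonorant], [voice] and [back] — which do distinguish the voiceless velar fricative from the palatal glide — this pair collapses; all other pairs remain distinct.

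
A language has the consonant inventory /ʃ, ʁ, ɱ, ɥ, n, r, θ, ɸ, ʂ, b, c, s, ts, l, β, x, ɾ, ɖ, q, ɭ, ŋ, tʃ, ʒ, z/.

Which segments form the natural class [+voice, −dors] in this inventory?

ɱ, n, r, b, l, β, ɾ, ɖ, ɭ, ʒ, z

Eliminate segments failing any feature: /ʃ, θ, ɸ, ʂ, c, s, ts, x, q, tʃ/ are [−voice]; /ʁ, ɥ, ŋ/ are [+dorsal]. The remaining /ɱ, n, r, b, l, β, ɾ, ɖ, ɭ, ʒ, z/ satisfy [+voice], [−dorsal].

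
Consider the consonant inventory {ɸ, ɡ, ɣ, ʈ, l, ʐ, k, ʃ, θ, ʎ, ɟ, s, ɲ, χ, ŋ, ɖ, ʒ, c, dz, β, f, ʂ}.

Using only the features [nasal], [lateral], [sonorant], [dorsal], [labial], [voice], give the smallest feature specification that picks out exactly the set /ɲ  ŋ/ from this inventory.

The target set is precisely the extension of [+nasal] in this inventory.

[+nasal]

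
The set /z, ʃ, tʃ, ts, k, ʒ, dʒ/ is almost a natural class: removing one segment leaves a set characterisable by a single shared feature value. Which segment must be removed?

The remaining segments after removing /k/ share [+strident]; /k/ (voiceless velar stop) is [−strident]. For every other candidate removal, the leftover set fails to share any single feature value that the removed segment lacks.

k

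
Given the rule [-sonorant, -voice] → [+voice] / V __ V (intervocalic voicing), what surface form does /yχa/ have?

The only segment in the rule's environment that also matches [-sonorant, -voice] is /χ/. Applying [+voice] turns the voiceless uvular fricative into /ʁ/ (voiced uvular fricative), giving [yʁa].

[yʁa]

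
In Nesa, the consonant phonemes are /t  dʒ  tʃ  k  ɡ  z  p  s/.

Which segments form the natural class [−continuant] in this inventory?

t, dʒ, tʃ, k, ɡ, p

The feature [continuant] marks segments produced without complete oral closure. In this inventory /t, dʒ, tʃ, k, ɡ, p/ lack that property, so they are [−continuant]; /z, s/ are [+continuant].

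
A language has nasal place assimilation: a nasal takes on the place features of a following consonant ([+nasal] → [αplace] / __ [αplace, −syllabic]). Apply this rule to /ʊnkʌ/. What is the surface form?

[ʊŋkʌ]

In /ʊnkʌ/, the nasal /n/ precedes /k/, which is [+dorsal]. The nasal assimilates in place, becoming the [+dorsal] nasal /ŋ/. The surface form is [ʊŋkʌ].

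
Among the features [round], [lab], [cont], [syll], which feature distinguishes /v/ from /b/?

[continuant]

The two segments share [-round], [+labial], [-syllabic]. The only feature from the list on which they differ: /v/ is [+continuant] while /b/ is [-continuant].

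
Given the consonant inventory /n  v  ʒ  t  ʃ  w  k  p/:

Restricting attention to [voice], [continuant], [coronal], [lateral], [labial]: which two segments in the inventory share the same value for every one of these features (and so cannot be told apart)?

Both /w/ and /v/ are [+voice], [+continuant], [-coronal], [-lateral], [+labial]. Since the list omits [sonorant], [round] and [dorsal] — which do distinguish the labial-velar glide from the voiced labiodental fricative — this pair collapses; all other pairs remain distinct.

w, v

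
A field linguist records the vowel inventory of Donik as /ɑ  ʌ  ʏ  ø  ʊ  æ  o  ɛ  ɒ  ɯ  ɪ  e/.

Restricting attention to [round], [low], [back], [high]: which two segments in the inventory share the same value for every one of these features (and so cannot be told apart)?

ɛ, e

Both /ɛ/ and /e/ are [−round], [−low], [−back], [−high]. Since the list omits [tense] — which does distinguish the mid front unrounded lax vowel from the mid front unrounded tense vowel — this pair collapses; all other pairs remain distinct.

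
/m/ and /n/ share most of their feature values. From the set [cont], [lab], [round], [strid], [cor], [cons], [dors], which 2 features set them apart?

/m/ is the bilabial nasal and /n/ is the alveolar nasal. Both are [−continuant], [−round], [−strident], [+consonantal], [−dorsal]. /m/ is [+labial] while /n/ is [−labial]; /m/ is [−coronal] while /n/ is [+coronal], so the distinguishing features are [labial], [coronal].

[labial], [coronal]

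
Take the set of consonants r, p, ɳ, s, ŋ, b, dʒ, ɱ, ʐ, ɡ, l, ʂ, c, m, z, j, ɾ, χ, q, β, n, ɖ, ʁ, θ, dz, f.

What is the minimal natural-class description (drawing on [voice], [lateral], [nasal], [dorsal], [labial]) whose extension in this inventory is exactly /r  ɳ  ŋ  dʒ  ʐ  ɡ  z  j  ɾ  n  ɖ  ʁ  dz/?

The class [+voice], [-lateral], [-labial] has exactly /r, ɳ, ŋ, dʒ, ʐ, ɡ, z, j, ɾ, n, ɖ, ʁ, dz/ as its extension in this inventory. No smaller conjunction from the listed features achieves this: [-lateral, -labial] alone would also admit /s, ʂ, c, χ, …/; [+voice, -labial] alone would also admit /l/; [+voice, -lateral] alone would also admit /b, ɱ, m, β/; and checking the remaining two-feature bundles turns up none with this extension.

[+voice, -lateral, -labial]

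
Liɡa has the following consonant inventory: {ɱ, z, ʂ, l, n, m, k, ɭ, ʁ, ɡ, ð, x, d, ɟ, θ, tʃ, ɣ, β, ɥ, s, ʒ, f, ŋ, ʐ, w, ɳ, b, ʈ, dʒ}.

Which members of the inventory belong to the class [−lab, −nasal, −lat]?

z, ʂ, k, ʁ, ɡ, ð, x, d, ɟ, θ, tʃ, ɣ, s, ʒ, ʐ, ʈ, dʒ

Eliminate segments failing any feature: /ɱ, m, β, ɥ, f, w, b/ are [+labial]; /l, ɭ/ are [+lateral]; /n, ŋ, ɳ/ are [+nasal]. The remaining /z, ʂ, k, ʁ, ɡ, ð, x, d, ɟ, θ, tʃ, ɣ, s, ʒ, ʐ, ʈ, dʒ/ satisfy [−labial], [−nasal], [−lateral].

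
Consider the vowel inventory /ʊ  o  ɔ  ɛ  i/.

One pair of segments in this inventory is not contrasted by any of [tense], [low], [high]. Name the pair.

ɛ, ɔ

/ɛ/ (mid front unrounded lax vowel) and /ɔ/ (mid back rounded lax vowel) are both [−tense], [−low], [−high], so none of the listed features separates them. (They do differ in [labial], [round] and [back], which are not among the given features.) Every other pair in the inventory differs on at least one listed feature.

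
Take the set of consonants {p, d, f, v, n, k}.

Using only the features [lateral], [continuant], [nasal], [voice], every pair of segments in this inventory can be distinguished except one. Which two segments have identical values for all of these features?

k, p

/k/ (voiceless velar stop) and /p/ (voiceless bilabial stop) are both [−lateral], [−continuant], [−nasal], [−voice], so none of the listed features separates them. (They do differ in [labial] and [dorsal], which are not among the given features.) Every other pair in the inventory differs on at least one listed feature.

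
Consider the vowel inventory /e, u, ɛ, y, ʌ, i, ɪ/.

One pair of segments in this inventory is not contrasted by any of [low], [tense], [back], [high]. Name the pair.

i, y

On the given features, /i/ and /y/ have an identical profile: [−low], [+tense], [−back], [+high]. No other two segments in the inventory coincide on all 4 features. (They do differ in [labial] and [round], which are not among the given features.)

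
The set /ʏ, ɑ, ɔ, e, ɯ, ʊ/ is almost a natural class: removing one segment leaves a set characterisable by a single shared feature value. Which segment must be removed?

/e, ʊ, ɯ, ɔ, ʏ/ are all [−low], but /ɑ/ (low back unrounded vowel) is [+low]. No other single segment can be removed to leave a set sharing one feature value that the removed segment lacks, so /ɑ/ is the odd one out.

ɑ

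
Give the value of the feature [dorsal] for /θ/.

[-dorsal]

/θ/ is the voiceless dental fricative, hence [-dorsal].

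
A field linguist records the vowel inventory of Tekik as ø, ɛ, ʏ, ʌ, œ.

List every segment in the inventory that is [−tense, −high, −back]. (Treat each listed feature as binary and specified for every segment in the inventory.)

ɛ, œ

Eliminate segments failing any feature: /ø/ is [+tense]; /ʏ/ is [+high]; /ʌ/ is [+back]. The remaining /ɛ, œ/ satisfy [−tense], [−high], [−back].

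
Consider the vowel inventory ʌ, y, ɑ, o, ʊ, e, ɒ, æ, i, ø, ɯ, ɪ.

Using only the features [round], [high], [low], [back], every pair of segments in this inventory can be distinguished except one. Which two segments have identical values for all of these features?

/i/ (high front unrounded tense vowel) and /ɪ/ (high front unrounded lax vowel) are both [−round], [+high], [−low], [−back], so none of the listed features separates them. (They do differ in [tense], which is not among the given features.) Every other pair in the inventory differs on at least one listed feature.

i, ɪ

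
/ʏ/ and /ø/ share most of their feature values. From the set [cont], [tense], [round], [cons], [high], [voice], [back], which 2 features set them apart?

[high], [tense]

/ʏ/ (high front rounded lax vowel) and /ø/ (mid front rounded tense vowel) agree on [+continuant], [+round], [-consonantal], [+voice], [-back]. They differ on [high] (/ʏ/ [+], /ø/ [-]), [tense] (/ʏ/ [-], /ø/ [+]).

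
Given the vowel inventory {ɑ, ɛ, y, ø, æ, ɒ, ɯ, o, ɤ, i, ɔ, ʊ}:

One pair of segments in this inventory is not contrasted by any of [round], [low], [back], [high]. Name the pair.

ɔ, o

Both /ɔ/ and /o/ are [+round], [−low], [+back], [−high]. Since the list omits [tense] — which does distinguish the mid back rounded lax vowel from the mid back rounded tense vowel — this pair collapses; all other pairs remain distinct.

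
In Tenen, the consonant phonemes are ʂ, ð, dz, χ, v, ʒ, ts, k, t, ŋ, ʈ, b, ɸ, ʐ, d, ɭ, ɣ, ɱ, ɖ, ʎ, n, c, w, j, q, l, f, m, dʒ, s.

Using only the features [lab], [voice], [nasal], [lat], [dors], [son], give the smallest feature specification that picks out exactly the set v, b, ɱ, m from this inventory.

[+voice, +lab, -dors]

The class [+voice], [+labial], [-dorsal] has exactly /v, b, ɱ, m/ as its extension in this inventory. No smaller conjunction from the listed features achieves this: [+labial, -dorsal] alone would also admit /ɸ, f/; [+voice, -dorsal] alone would also admit /ð, dz, ʒ, ʐ, …/; [+voice, +labial] alone would also admit /w/; and checking the remaining two-feature bundles turns up none with this extension.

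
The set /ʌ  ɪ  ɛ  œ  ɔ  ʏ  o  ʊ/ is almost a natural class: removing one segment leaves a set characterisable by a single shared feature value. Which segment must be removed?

/œ, ɛ, ʏ, ʌ, ɔ, ɪ, ʊ/ are all [-tense], but /o/ (mid back rounded tense vowel) is [+tense]. No other single segment can be removed to leave a set sharing one feature value that the removed segment lacks, so /o/ is the odd one out.

o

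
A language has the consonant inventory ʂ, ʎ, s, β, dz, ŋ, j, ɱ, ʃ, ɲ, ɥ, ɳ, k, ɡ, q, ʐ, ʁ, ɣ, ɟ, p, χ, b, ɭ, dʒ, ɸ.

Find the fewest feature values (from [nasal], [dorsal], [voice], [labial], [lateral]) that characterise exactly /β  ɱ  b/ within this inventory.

[+voice, +labial, −dorsal]

The class [+voice], [+labial], [−dorsal] has exactly /β, ɱ, b/ as its extension in this inventory. No smaller conjunction from the listed features achieves this: [+labial, −dorsal] alone would also admit /p, ɸ/; [+voice, −dorsal] alone would also admit /dz, ɳ, ʐ, ɭ, …/; [+voice, +labial] alone would also admit /ɥ/; and checking the remaining two-feature bundles turns up none with this extension.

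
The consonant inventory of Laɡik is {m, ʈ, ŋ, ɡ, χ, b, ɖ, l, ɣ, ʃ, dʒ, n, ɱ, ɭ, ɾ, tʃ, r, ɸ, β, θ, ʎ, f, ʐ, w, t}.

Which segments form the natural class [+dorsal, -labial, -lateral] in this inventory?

First, the [+dorsal] segments are /ŋ, ɡ, χ, ɣ, ʎ, w/.
Intersecting with [-labial] gives /ŋ, ɡ, χ, ɣ, ʎ/.
Within that set, [-lateral] leaves /ŋ, ɡ, χ, ɣ/.

ŋ, ɡ, χ, ɣ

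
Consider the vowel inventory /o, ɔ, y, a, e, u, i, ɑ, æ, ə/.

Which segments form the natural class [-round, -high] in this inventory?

First, the [-round] segments are /a, e, i, ɑ, æ, ə/.
Then [-high] leaves /a, e, ɑ, æ, ə/.

a, e, ɑ, æ, ə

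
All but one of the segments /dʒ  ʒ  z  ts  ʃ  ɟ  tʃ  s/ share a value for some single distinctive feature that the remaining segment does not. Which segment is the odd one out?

[strident] (equivalently [dorsal]) groups all but one: /tʃ, ʒ, dʒ, z, ʃ, ts, s/ share [+strident] while /ɟ/ (voiced palatal stop) alone is [-strident]. Removing any other segment would not leave a single-feature class that excludes it.

ɟ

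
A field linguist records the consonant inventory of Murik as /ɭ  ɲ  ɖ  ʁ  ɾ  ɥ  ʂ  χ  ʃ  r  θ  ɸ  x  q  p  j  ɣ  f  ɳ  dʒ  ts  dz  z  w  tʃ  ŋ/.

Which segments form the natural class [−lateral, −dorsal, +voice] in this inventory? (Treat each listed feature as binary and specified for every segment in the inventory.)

ɖ, ɾ, r, ɳ, dʒ, dz, z

Eliminate segments failing any feature: /ɭ/ is [+lateral]; /ɲ, ʁ, ɥ, χ, x, q, j, ɣ, w, ŋ/ are [+dorsal]; /ʂ, ʃ, θ, ɸ, p, f, ts, tʃ/ are [−voice]. The remaining /ɖ, ɾ, r, ɳ, dʒ, dz, z/ satisfy [−lateral], [−dorsal], [+voice].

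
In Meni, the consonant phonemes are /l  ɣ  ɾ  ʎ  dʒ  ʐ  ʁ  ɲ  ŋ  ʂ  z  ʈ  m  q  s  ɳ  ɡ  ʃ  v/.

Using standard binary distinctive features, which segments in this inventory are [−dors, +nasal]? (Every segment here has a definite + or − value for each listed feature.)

m, ɳ

First, the [−dorsal] segments are /l, ɾ, dʒ, ʐ, ʂ, z, ʈ, m, s, ɳ, ʃ, v/.
Among these, [+nasal] leaves /m, ɳ/.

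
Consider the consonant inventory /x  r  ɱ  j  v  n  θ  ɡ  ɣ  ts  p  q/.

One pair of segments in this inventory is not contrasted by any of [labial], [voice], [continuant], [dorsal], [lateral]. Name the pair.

Both /j/ and /ɣ/ are [-labial], [+voice], [+continuant], [+dorsal], [-lateral]. Since the list omits [sonorant] and [back] — which do distinguish the palatal glide from the voiced velar fricative — this pair collapses; all other pairs remain distinct.

j, ɣ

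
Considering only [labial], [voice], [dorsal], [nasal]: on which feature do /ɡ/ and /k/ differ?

The two segments share [−labial], [+dorsal], [−nasal]. The only feature from the list on which they differ: /ɡ/ is [+voice] while /k/ is [−voice].

[voice]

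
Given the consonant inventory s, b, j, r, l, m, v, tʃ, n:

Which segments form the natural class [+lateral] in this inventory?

l

The [+lateral] segments here are /l/; the remaining /s, b, j, r, m, v, tʃ, n/ are [-lateral].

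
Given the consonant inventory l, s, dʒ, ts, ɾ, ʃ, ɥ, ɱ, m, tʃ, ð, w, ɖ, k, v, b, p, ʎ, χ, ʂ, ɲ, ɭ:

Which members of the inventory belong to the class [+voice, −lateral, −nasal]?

The [+voice] segments are /l, dʒ, ɾ, ɥ, ɱ, m, ð, w, ɖ, v, b, ʎ, ɲ, ɭ/.
Within that set, [−lateral] gives /dʒ, ɾ, ɥ, ɱ, m, ð, w, ɖ, v, b, ɲ/.
Among these, [−nasal] leaves /dʒ, ɾ, ɥ, ð, w, ɖ, v, b/.

dʒ, ɾ, ɥ, ð, w, ɖ, v, b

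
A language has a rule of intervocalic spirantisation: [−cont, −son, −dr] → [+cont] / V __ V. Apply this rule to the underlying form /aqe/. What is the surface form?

[aχe]

/q/ satisfies [−cont, −son, −dr] and sits in V __ V. The [+continuant] counterpart of the voiceless uvular stop is /χ/. Other segments in /aqe/ either fail the structural description or are not in the environment, so the surface form is [aχe].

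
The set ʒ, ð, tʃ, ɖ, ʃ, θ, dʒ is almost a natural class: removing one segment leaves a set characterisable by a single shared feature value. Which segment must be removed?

/ʒ, tʃ, ð, dʒ, θ, ʃ/ are all [+distributed], but /ɖ/ (voiced retroflex stop) is [-distributed]. No other single segment can be removed to leave a set sharing one feature value that the removed segment lacks, so /ɖ/ is the odd one out.

ɖ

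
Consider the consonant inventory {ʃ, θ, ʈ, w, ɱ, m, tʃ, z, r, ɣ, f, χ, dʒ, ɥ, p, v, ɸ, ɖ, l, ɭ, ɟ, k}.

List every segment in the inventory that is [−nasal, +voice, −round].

z, r, ɣ, dʒ, v, ɖ, l, ɭ, ɟ

The [−nasal] segments are /ʃ, θ, ʈ, w, tʃ, z, r, ɣ, f, χ, dʒ, ɥ, p, v, ɸ, ɖ, l, ɭ, ɟ, k/.
Of those, [+voice] gives /w, z, r, ɣ, dʒ, ɥ, v, ɖ, l, ɭ, ɟ/.
Among these, [−round] leaves /z, r, ɣ, dʒ, v, ɖ, l, ɭ, ɟ/.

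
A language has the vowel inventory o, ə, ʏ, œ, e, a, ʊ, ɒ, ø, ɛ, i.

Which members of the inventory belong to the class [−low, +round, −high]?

Checking each segment against [−low], [+round], [−high]: /o/ (mid back rounded tense vowel), /œ/ (mid front rounded lax vowel), /ø/ (mid front rounded tense vowel) satisfy every feature; every other segment in the inventory fails at least one.

o, œ, ø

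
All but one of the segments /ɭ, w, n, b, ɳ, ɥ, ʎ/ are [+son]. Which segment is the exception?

/b/ is the voiced bilabial stop, which is [−sonorant]; the rest — /ɥ, ʎ, ɳ, n, ɭ, w/ — are [+sonorant].

b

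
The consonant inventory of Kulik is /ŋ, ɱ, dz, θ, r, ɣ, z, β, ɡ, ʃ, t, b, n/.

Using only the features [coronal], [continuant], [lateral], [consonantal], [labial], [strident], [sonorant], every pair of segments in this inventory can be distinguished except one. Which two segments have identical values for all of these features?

z, ʃ

/z/ (voiced alveolar fricative) and /ʃ/ (voiceless postalveolar fricative) are both [+coronal], [+continuant], [−lateral], [+consonantal], [−labial], [+strident], [−sonorant], so none of the listed features separates them. (They do differ in [voice], [anterior] and [distributed], which are not among the given features.) Every other pair in the inventory differs on at least one listed feature.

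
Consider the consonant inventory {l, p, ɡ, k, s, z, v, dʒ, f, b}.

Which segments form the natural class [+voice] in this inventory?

l, ɡ, z, v, dʒ, b

The feature [voice] marks segments produced with vocal-fold vibration. In this inventory /l, ɡ, z, v, dʒ, b/ have that property, so they are [+voice]; /p, k, s, f/ are [-voice].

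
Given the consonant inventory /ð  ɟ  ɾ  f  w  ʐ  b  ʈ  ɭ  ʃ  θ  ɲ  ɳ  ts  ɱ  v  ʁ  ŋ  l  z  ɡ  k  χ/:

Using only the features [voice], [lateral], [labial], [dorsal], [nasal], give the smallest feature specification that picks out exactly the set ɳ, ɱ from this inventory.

[+nasal, −dorsal]

The class [+nasal], [−dorsal] has exactly /ɳ, ɱ/ as its extension in this inventory. No smaller conjunction from the listed features achieves this: [−dorsal] alone would also admit /ð, ɾ, f, ʐ, …/; [+nasal] alone would also admit /ɲ, ŋ/; and checking the remaining single features turns up none with this extension.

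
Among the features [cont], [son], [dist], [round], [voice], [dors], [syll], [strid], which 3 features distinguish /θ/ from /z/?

[voice], [strident], [distributed]

The two segments share [+continuant], [-sonorant], [-round], [-dorsal], [-syllabic]. The only features from the list on which they differ: /θ/ is [-voice] while /z/ is [+voice]; /θ/ is [-strident] while /z/ is [+strident]; /θ/ is [+distributed] while /z/ is [-distributed].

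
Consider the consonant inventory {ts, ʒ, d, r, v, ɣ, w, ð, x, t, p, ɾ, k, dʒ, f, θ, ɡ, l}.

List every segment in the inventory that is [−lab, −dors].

ts, ʒ, d, r, ð, t, ɾ, dʒ, θ, l

Eliminate segments failing any feature: /v, w, p, f/ are [+labial]; /ɣ, x, k, ɡ/ are [+dorsal]. The remaining /ts, ʒ, d, r, ð, t, ɾ, dʒ, θ, l/ satisfy [−labial], [−dorsal].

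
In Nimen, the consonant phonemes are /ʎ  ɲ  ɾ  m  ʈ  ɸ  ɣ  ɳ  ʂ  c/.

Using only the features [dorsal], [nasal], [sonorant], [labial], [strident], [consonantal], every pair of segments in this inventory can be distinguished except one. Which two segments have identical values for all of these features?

c, ɣ

On the given features, /c/ and /ɣ/ have an identical profile: [+dorsal], [−nasal], [−sonorant], [−labial], [−strident], [+consonantal]. No other two segments in the inventory coincide on all 6 features. (They do differ in [voice], [continuant] and [back], which are not among the given features.)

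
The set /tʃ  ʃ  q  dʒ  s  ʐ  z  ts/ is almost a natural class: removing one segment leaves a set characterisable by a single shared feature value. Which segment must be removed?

q

/s, ts, ʐ, tʃ, ʃ, z, dʒ/ are all [+strident], but /q/ (voiceless uvular stop) is [-strident]. No other single segment can be removed to leave a set sharing one feature value that the removed segment lacks, so /q/ is the odd one out.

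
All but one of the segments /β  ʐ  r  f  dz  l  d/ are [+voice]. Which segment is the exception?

f

/f/ is the voiceless labiodental fricative, which is [−voice]; the rest — /l, dz, β, ʐ, r, d/ — are [+voice].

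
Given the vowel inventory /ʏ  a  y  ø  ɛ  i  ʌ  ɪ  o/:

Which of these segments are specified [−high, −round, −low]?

ɛ, ʌ

Checking each segment against [−high], [−round], [−low]: /ɛ/ (mid front unrounded lax vowel), /ʌ/ (mid back unrounded lax vowel) satisfy every feature; every other segment in the inventory fails at least one.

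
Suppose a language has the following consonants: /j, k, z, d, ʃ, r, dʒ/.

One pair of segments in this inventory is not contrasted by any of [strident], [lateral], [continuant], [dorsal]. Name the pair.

On the given features, /z/ and /ʃ/ have an identical profile: [+strident], [−lateral], [+continuant], [−dorsal]. No other two segments in the inventory coincide on all 4 features. (They do differ in [voice], [anterior] and [distributed], which are not among the given features.)

z, ʃ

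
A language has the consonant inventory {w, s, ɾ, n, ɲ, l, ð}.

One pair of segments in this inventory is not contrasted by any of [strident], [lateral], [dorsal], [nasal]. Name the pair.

On the given features, /ð/ and /ɾ/ have an identical profile: [−strident], [−lateral], [−dorsal], [−nasal]. No other two segments in the inventory coincide on all 4 features. (They do differ in [sonorant], which is not among the given features.)

ð, ɾ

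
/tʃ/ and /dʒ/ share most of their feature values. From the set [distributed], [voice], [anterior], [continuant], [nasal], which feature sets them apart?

/tʃ/ is the voiceless postalveolar affricate and /dʒ/ is the voiced postalveolar affricate. Both are [+distributed], [−anterior], [−continuant], [−nasal]. /tʃ/ is [−voice] while /dʒ/ is [+voice], so the distinguishing feature is [voice].

[voice]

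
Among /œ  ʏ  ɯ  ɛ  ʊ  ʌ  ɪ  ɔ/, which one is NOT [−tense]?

/ɪ, ʊ, ɔ, ʌ, ɛ, œ, ʏ/ are all [−tense]; /ɯ/ (high back unrounded vowel) is [+tense].

ɯ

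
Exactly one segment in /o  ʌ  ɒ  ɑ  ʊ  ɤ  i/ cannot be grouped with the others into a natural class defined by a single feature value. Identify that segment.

[back] groups all but one: /ʊ, ʌ, ɒ, o, ɑ, ɤ/ share [+back] while /i/ (high front unrounded tense vowel) alone is [-back]. Removing any other segment would not leave a single-feature class that excludes it.

i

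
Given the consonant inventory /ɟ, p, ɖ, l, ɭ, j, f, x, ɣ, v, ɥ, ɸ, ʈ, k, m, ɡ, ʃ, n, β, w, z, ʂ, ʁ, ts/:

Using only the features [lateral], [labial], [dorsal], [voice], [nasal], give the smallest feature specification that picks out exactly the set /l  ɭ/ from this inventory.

Every target segment is [+lateral] and no other inventory member is, so one feature is enough.

[+lateral]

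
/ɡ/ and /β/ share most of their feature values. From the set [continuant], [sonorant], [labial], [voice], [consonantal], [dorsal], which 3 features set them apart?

The two segments share [−sonorant], [+voice], [+consonantal]. The only features from the list on which they differ: /ɡ/ is [−continuant] while /β/ is [+continuant]; /ɡ/ is [−labial] while /β/ is [+labial]; /ɡ/ is [+dorsal] while /β/ is [−dorsal].

[continuant], [labial], [dorsal]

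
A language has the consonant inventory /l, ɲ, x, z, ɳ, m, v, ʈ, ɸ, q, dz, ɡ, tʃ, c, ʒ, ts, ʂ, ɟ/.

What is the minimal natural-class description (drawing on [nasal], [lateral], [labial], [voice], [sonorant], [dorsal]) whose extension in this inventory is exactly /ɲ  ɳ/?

The class [+nasal], [-labial] has exactly /ɲ, ɳ/ as its extension in this inventory. No smaller conjunction from the listed features achieves this: [-labial] alone would also admit /l, x, z, ʈ, …/; [+nasal] alone would also admit /m/; and checking the remaining single features turns up none with this extension.

[+nasal, -labial]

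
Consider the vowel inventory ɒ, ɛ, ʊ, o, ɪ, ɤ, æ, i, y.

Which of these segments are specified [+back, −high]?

ɒ, o, ɤ

Among the inventory, the [+back] segments are /ɒ, ʊ, o, ɤ/.
Then [−high] leaves /ɒ, o, ɤ/.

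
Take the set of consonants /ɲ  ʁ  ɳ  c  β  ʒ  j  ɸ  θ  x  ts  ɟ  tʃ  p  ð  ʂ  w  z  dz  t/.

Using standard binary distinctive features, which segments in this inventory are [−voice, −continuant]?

c, ts, tʃ, p, t

First, the [−voice] segments are /c, ɸ, θ, x, ts, tʃ, p, ʂ, t/.
Of those, [−continuant] leaves /c, ts, tʃ, p, t/.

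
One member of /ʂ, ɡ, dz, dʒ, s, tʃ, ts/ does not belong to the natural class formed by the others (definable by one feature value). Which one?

[strident] (equivalently [coronal], [dorsal]) groups all but one: /dz, ts, tʃ, s, dʒ, ʂ/ share [+strident] while /ɡ/ (voiced velar stop) alone is [-strident]. Removing any other segment would not leave a single-feature class that excludes it.

ɡ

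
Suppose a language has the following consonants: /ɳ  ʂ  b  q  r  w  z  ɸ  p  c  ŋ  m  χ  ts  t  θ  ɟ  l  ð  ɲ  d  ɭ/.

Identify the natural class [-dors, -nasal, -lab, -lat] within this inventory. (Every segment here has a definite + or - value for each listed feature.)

ʂ, r, z, ts, t, θ, ð, d

First, the [-dorsal] segments are /ɳ, ʂ, b, r, z, ɸ, p, m, ts, t, θ, l, ð, d, ɭ/.
Then [-nasal] gives /ʂ, b, r, z, ɸ, p, ts, t, θ, l, ð, d, ɭ/.
Among these, [-labial] gives /ʂ, r, z, ts, t, θ, l, ð, d, ɭ/.
Within that set, [-lateral] leaves /ʂ, r, z, ts, t, θ, ð, d/.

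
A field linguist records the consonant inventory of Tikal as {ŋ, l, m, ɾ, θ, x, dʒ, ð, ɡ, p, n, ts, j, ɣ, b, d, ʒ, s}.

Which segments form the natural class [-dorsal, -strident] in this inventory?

l, m, ɾ, θ, ð, p, n, b, d

Eliminate segments failing any feature: /ŋ, x, ɡ, j, ɣ/ are [+dorsal]; /dʒ, ts, ʒ, s/ are [+strident]. The remaining /l, m, ɾ, θ, ð, p, n, b, d/ satisfy [-dorsal], [-strident].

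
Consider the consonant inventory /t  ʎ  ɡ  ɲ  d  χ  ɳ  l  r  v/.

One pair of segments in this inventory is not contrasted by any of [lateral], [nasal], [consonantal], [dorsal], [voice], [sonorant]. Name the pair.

v, d

Both /v/ and /d/ are [−lateral], [−nasal], [+consonantal], [−dorsal], [+voice], [−sonorant]. Since the list omits [continuant], [labial] and [coronal] — which do distinguish the voiced labiodental fricative from the voiced alveolar stop — this pair collapses; all other pairs remain distinct.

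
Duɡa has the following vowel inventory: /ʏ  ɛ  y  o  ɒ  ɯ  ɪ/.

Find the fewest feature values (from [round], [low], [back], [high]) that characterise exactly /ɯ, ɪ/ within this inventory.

Every target segment is [+high], [−round]; each remaining inventory member fails at least one of these. Each conjunct is needed — [−round] alone would also admit /ɛ/; [+high] alone would also admit /ʏ, y/ — and no other single listed feature has exactly this extension, so two is the minimum.

[+high, −round]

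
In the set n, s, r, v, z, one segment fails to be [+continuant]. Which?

n

Every segment except /n/ is [+continuant]. /n/ (alveolar nasal) is [−continuant], so it is the exception.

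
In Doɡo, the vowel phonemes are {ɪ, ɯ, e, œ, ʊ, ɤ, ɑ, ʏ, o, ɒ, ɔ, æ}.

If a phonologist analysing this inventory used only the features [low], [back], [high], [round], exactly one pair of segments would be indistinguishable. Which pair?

ɔ, o

/ɔ/ (mid back rounded lax vowel) and /o/ (mid back rounded tense vowel) are both [-low], [+back], [-high], [+round], so none of the listed features separates them. (They do differ in [tense], which is not among the given features.) Every other pair in the inventory differs on at least one listed feature.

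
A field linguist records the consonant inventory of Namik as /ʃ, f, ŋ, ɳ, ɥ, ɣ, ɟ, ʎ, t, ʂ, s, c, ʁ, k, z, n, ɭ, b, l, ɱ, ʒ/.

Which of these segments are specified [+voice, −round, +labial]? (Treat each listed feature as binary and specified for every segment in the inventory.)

Eliminate segments failing any feature: /ʃ, f, t, ʂ, s, c, k/ are [−voice]; /ŋ, ɳ, ɣ, ɟ, ʎ, ʁ, z, n, ɭ, l, ʒ/ are [−labial]; /ɥ/ is [+round]. The remaining /b, ɱ/ satisfy [+voice], [−round], [+labial].

b, ɱ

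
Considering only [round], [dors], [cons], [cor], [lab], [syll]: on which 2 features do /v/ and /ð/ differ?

[labial], [coronal]

/v/ is the voiced labiodental fricative and /ð/ is the voiced dental fricative. Both are [-round], [-dorsal], [+consonantal], [-syllabic]. /v/ is [+labial] while /ð/ is [-labial]; /v/ is [-coronal] while /ð/ is [+coronal], so the distinguishing features are [labial], [coronal].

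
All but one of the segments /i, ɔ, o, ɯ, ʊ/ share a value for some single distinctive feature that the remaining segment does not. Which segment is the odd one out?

i

The remaining segments after removing /i/ share [+back]; /i/ (high front unrounded tense vowel) is [-back]. For every other candidate removal, the leftover set fails to share any single feature value that the removed segment lacks.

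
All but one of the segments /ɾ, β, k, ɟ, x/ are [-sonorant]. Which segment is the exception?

ɾ

Every segment except /ɾ/ is [-sonorant]. /ɾ/ (alveolar tap) is [+sonorant], so it is the exception.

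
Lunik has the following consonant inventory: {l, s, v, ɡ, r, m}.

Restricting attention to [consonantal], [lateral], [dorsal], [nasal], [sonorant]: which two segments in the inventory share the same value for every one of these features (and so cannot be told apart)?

Both /v/ and /s/ are [+consonantal], [−lateral], [−dorsal], [−nasal], [−sonorant]. Since the list omits [voice], [labial] and [coronal] — which do distinguish the voiced labiodental fricative from the voiceless alveolar fricative — this pair collapses; all other pairs remain distinct.

v, s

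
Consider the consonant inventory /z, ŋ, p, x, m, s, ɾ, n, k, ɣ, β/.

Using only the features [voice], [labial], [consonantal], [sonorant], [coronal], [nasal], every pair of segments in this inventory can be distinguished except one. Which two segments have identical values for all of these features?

x, k

On the given features, /x/ and /k/ have an identical profile: [−voice], [−labial], [+consonantal], [−sonorant], [−coronal], [−nasal]. No other two segments in the inventory coincide on all 6 features. (They do differ in [continuant], which is not among the given features.)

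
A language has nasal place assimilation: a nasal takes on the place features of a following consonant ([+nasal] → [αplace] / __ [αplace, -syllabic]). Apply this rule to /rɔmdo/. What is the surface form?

[rɔndo]

The only nasal preceding a consonant is /m/ before /d/. /d/ is [+coronal], so /m/ → /n/, giving [rɔndo].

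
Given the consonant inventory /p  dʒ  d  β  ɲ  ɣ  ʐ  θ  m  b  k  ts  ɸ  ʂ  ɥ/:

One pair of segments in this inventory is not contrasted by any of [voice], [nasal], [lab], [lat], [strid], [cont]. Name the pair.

/β/ (voiced bilabial fricative) and /ɥ/ (labial-palatal glide) are both [+voice], [-nasal], [+labial], [-lateral], [-strident], [+continuant], so none of the listed features separates them. (They do differ in [sonorant], [round] and [dorsal], which are not among the given features.) Every other pair in the inventory differs on at least one listed feature.

β, ɥ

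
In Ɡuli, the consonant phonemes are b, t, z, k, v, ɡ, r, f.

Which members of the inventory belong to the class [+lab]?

The [+labial] segments here are /b, v, f/; the remaining /t, z, k, ɡ, r/ are [−labial].

b, v, f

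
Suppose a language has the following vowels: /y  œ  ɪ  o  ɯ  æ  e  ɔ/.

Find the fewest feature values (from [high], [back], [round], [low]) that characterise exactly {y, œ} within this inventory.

/y, œ/ are all [−back], [+round], and no other segment in the inventory matches both values. Dropping any one of them over-generates: [+round] alone would also admit /o, ɔ/; [−back] alone would also admit /ɪ, æ, e/. No other single listed feature picks out exactly this set either, so fewer than two features will not do.

[−back, +round]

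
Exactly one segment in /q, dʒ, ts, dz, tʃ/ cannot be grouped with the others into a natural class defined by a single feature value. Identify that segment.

The remaining segments after removing /q/ share [+delayed release]; /q/ (voiceless uvular stop) is [-delayed release]. For every other candidate removal, the leftover set fails to share any single feature value that the removed segment lacks.

q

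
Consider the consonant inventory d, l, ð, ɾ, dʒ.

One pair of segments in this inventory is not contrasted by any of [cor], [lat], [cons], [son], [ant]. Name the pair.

ð, d

On the given features, /ð/ and /d/ have an identical profile: [+coronal], [-lateral], [+consonantal], [-sonorant], [+anterior]. No other two segments in the inventory coincide on all 5 features. (They do differ in [continuant] and [distributed], which are not among the given features.)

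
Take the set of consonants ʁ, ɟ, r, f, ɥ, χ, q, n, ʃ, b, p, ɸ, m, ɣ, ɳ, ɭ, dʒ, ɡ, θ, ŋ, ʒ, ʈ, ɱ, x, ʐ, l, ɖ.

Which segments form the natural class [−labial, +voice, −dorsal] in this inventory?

r, n, ɳ, ɭ, dʒ, ʒ, ʐ, l, ɖ

Checking each segment against [−labial], [+voice], [−dorsal]: /r/ (alveolar trill), /n/ (alveolar nasal), /ɳ/ (retroflex nasal), /ɭ/ (retroflex lateral approximant), /dʒ/ (voiced postalveolar affricate), /ʒ/ (voiced postalveolar fricative), among others, satisfy every feature; every other segment in the inventory fails at least one.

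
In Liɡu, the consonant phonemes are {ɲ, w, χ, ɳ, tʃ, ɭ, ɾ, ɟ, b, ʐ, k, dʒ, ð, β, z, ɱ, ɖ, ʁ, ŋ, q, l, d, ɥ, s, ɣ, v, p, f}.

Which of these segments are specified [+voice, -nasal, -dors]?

ɭ, ɾ, b, ʐ, dʒ, ð, β, z, ɖ, l, d, v

Checking each segment against [+voice], [-nasal], [-dorsal]: /ɭ/ (retroflex lateral approximant), /ɾ/ (alveolar tap), /b/ (voiced bilabial stop), /ʐ/ (voiced retroflex fricative), /dʒ/ (voiced postalveolar affricate), /ð/ (voiced dental fricative), among others, satisfy every feature; every other segment in the inventory fails at least one.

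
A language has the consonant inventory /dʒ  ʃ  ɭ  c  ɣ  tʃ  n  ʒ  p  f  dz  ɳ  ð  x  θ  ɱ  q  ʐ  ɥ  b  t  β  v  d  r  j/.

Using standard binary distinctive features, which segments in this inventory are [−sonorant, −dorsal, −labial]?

Among the inventory, the [−sonorant] segments are /dʒ, ʃ, c, ɣ, tʃ, ʒ, p, f, dz, ð, x, θ, q, ʐ, b, t, β, v, d/.
Intersecting with [−dorsal] gives /dʒ, ʃ, tʃ, ʒ, p, f, dz, ð, θ, ʐ, b, t, β, v, d/.
Among these, [−labial] leaves /dʒ, ʃ, tʃ, ʒ, dz, ð, θ, ʐ, t, d/.

dʒ, ʃ, tʃ, ʒ, dz, ð, θ, ʐ, t, d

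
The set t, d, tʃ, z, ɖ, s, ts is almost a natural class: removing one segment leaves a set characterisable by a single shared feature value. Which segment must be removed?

The remaining segments after removing /tʃ/ share [−distributed]; /tʃ/ (voiceless postalveolar affricate) is [+distributed]. For every other candidate removal, the leftover set fails to share any single feature value that the removed segment lacks.

tʃ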